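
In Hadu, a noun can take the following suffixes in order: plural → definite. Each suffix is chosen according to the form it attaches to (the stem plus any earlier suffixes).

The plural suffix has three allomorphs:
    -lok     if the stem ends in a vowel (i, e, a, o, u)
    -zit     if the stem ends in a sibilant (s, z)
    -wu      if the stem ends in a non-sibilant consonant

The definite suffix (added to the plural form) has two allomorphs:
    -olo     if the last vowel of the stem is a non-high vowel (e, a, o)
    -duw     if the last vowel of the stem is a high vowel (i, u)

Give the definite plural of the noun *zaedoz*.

zaedozzitduw

Since the final sound of *zaedoz* is /z/ (a sibilant), it takes -zit, giving *zaedozzit*.
The plural form *zaedozzit*: last vowel = /i/, a high vowel → -duw → *zaedozzitduw*.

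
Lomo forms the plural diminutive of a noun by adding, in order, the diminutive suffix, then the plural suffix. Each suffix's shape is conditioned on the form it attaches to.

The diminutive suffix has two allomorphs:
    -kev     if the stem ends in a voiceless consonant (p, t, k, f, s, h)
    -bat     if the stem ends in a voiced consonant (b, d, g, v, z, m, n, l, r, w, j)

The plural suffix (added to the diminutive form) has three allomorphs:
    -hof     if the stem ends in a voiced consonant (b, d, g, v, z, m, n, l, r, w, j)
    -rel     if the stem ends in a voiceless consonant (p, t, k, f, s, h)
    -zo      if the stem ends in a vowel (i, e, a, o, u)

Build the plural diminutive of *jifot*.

The final consonant of *jifot* is /t/, which is voiceless, so the diminutive suffix is -kev, giving *jifotkev*.
The final sound of the diminutive form *jifotkev* is /v/, which is a voiced consonant, so the plural suffix is -hof, giving *jifotkevhof*.

jifotkevhof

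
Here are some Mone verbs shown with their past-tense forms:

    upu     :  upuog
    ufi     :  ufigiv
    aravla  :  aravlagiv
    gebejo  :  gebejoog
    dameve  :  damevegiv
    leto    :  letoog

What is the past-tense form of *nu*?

nuog

The pattern is rounding harmony: -og when the last vowel of the stem is a rounded vowel (*upu*, *gebejo*, *leto*); -giv when the last vowel of the stem is an unrounded vowel (*ufi*, *aravla*, *dameve*).
Since the last vowel of *nu* is /u/ (a rounded vowel), it takes -og, giving *nuog*.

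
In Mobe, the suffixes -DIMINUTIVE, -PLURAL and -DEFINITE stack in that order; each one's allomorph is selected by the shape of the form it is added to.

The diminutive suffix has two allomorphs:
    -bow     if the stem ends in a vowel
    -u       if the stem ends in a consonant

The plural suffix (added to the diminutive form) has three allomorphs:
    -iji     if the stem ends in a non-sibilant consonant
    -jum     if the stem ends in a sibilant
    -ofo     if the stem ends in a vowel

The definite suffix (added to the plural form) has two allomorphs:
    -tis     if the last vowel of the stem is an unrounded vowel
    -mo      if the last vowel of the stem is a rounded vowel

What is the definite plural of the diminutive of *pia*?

The final sound of *pia* is /a/, which is a vowel, so the diminutive suffix is -bow, giving *piabow*.
Since the final sound of the diminutive form *piabow* is /w/ (a non-sibilant consonant), it takes -iji, giving *piabowiji*.
Since the last vowel of the plural form *piabowiji* is /i/ (an unrounded vowel), it takes -tis, giving *piabowijitis*.

piabowijitis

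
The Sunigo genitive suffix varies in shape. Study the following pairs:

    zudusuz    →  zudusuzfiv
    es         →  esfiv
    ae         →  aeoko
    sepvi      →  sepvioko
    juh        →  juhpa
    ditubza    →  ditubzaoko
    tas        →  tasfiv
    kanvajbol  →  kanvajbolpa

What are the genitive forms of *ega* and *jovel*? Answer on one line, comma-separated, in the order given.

The pattern is sibilance of the final sound: -fiv when the stem ends in a sibilant (*zudusuz*, *es*, *tas*); -pa when the stem ends in a non-sibilant consonant (*juh*, *kanvajbol*); -oko when the stem ends in a vowel (*ae*, *sepvi*, *ditubza*).
*ega* — final sound /a/ (a vowel) → -oko → *egaoko*.
The final sound of *jovel* is /l/, which is a non-sibilant consonant, so the suffix is -pa, giving *jovelpa*.

egaoko, jovelpa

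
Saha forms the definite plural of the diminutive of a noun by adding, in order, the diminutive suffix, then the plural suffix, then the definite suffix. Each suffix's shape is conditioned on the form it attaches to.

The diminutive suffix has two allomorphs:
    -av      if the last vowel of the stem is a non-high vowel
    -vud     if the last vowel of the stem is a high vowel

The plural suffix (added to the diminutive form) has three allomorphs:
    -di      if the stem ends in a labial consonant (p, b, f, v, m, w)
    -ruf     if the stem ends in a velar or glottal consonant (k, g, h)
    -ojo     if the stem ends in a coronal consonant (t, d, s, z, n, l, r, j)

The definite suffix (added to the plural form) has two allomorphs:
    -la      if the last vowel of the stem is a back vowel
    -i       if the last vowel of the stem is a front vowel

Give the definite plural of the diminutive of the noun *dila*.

dilaavdii

The last vowel of *dila* is /a/, which is a non-high vowel, so the diminutive suffix is -av, giving *dilaav*.
The final consonant of the diminutive form *dilaav* is /v/, which is labial, so the plural suffix is -di, giving *dilaavdi*.
The plural form *dilaavdi* — last vowel /i/ (a front vowel) → -i → *dilaavdii*.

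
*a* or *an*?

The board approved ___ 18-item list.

The indefinite article is chosen by the initial *sound* of the following word, not its spelling.
The number *18* is spoken "eighteen", beginning with /ˌeɪˈtiːn/ — a vowel sound.
So the article is *an*: The board approved an 18-item list.

an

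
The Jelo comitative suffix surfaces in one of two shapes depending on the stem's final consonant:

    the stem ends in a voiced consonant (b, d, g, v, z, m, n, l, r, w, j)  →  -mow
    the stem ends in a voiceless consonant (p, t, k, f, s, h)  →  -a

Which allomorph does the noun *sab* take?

*sab*: final consonant = /b/, voiced → -mow.

-mow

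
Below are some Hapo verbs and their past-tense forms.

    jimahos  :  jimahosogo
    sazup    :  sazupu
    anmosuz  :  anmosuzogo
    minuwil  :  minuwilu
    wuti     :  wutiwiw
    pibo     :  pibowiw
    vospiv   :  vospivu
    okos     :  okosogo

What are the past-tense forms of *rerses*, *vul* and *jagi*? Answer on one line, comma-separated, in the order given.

The suffix is conditioned by the final sound: -ogo when the stem ends in a sibilant (*jimahos*, *anmosuz*, *okos*); -u when the stem ends in a non-sibilant consonant (*sazup*, *minuwil*, *vospiv*); -wiw when the stem ends in a vowel (*wuti*, *pibo*).
*rerses*: final sound = /s/, a sibilant → -ogo → *rersesogo*.
*vul*: final sound = /l/, a non-sibilant consonant → -u → *vulu*.
*jagi* — final sound /i/ (a vowel) → -wiw → *jagiwiw*.

rersesogo, vulu, jagiwiw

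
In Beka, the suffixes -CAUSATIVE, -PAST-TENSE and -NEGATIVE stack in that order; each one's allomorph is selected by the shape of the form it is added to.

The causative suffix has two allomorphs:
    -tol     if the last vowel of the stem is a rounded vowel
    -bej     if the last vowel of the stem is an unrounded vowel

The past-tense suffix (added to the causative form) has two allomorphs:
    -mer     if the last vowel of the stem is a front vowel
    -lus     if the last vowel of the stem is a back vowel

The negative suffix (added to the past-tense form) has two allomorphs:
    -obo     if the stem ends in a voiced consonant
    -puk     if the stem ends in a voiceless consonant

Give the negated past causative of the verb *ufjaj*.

The last vowel of *ufjaj* is /a/, which is an unrounded vowel, so the causative suffix is -bej, giving *ufjajbej*.
Since the last vowel of the causative form *ufjajbej* is /e/ (a front vowel), it takes -mer, giving *ufjajbejmer*.
Since the final consonant of the past-tense form *ufjajbejmer* is /r/ (voiced), it takes -obo, giving *ufjajbejmerobo*.

ufjajbejmerobo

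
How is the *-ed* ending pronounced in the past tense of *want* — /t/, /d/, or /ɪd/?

/ɪd/

The stem *want* ends in /t/ or /d/.
The -ed suffix is realized as /ɪd/ after /t, d/; as /t/ after other voiceless consonants; and as /d/ after other voiced sounds.
So -ed on *want* is pronounced /ɪd/.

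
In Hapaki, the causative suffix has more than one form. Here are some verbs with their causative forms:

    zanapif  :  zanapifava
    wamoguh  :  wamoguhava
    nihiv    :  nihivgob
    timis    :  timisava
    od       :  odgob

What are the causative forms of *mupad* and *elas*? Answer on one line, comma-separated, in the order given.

Looking at the final consonant of each stem: -ava when the stem ends in a voiceless consonant (*zanapif*, *wamoguh*, *timis*); -gob when the stem ends in a voiced consonant (*nihiv*, *od*).
*mupad*: final consonant = /d/, voiced → -gob → *mupadgob*.
*elas* — final consonant /s/ (voiceless) → -ava → *elasava*.

mupadgob, elasava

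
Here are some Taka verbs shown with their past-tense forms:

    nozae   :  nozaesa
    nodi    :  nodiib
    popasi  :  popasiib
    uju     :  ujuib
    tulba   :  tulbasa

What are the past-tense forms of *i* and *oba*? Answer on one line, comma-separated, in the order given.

iib, obasa

The suffix is conditioned by the last vowel: -ib when the last vowel of the stem is a high vowel (*nodi*, *popasi*, *uju*); -sa when the last vowel of the stem is a non-high vowel (*nozae*, *tulba*).
The last vowel of *i* is /i/, which is a high vowel, so the suffix is -ib, giving *iib*.
Since the last vowel of *oba* is /a/ (a non-high vowel), it takes -sa, giving *obasa*.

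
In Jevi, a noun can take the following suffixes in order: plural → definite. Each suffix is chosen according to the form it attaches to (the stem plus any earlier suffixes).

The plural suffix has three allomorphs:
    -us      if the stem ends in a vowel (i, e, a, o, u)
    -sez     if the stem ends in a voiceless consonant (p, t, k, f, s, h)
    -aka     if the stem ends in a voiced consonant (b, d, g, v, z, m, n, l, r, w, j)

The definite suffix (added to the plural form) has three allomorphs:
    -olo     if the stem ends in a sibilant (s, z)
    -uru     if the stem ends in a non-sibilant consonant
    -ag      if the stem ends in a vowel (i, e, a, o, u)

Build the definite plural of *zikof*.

zikofsezolo

*zikof*: final sound = /f/, a voiceless consonant → -sez → *zikofsez*.
The plural form *zikofsez*: final sound = /z/, a sibilant → -olo → *zikofsezolo*.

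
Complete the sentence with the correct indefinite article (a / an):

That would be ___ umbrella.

an

The indefinite article is chosen by the initial *sound* of the following word, not its spelling.
*umbrella* begins with the sound /ʌ/ (u pronounced /ʌ/) — a vowel sound.
So the article is *an*: That would be an umbrella.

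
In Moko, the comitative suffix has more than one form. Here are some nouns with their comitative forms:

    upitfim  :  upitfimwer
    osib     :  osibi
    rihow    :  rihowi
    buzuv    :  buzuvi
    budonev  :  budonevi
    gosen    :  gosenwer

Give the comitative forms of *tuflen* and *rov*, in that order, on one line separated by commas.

Looking at the final consonant of each stem: -wer when the stem ends in a nasal (*upitfim*, *gosen*); -i when the stem ends in a non-nasal consonant (*osib*, *rihow*, *buzuv*, *budonev*).
*tuflen* — final consonant /n/ (a nasal) → -wer → *tuflenwer*.
The final consonant of *rov* is /v/, which is non-nasal, so the suffix is -i, giving *rovi*.

tuflenwer, rovi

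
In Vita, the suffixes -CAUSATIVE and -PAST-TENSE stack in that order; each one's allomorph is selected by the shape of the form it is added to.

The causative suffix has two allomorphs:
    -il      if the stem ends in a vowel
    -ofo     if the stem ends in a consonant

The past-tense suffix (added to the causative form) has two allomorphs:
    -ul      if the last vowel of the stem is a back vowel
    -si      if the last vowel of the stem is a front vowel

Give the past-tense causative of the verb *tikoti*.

Since the final sound of *tikoti* is /i/ (a vowel), it takes -il, giving *tikotiil*.
The causative form *tikotiil*: last vowel = /i/, a front vowel → -si → *tikotiilsi*.

tikotiilsi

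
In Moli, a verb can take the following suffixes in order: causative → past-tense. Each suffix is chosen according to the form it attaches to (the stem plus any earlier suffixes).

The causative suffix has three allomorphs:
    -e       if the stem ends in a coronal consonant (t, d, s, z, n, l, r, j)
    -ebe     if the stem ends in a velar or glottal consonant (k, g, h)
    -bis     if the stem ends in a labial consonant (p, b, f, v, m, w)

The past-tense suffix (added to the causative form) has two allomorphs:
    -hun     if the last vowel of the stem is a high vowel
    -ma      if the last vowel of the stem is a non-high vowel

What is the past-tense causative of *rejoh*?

rejohebema

Since the final consonant of *rejoh* is /h/ (velar/glottal), it takes -ebe, giving *rejohebe*.
The last vowel of the causative form *rejohebe* is /e/, which is a non-high vowel, so the past-tense suffix is -ma, giving *rejohebema*.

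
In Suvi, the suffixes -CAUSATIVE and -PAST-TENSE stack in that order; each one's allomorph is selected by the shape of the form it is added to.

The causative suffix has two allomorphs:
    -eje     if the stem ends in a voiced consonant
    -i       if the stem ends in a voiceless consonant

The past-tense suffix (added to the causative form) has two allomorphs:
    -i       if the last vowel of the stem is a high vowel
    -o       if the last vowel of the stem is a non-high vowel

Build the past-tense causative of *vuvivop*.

vuvivopii

*vuvivop* — final consonant /p/ (voiceless) → -i → *vuvivopi*.
The causative form *vuvivopi*: last vowel = /i/, a high vowel → -i → *vuvivopii*.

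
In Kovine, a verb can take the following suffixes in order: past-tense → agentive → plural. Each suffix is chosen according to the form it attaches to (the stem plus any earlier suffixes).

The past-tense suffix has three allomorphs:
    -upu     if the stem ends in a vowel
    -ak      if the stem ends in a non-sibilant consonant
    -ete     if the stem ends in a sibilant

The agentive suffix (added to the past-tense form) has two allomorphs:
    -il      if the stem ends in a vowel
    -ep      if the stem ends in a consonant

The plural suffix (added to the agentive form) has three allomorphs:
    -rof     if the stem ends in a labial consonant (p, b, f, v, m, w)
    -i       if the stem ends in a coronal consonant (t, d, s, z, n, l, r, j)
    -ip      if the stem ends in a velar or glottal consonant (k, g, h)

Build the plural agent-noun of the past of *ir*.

irakeprof

*ir*: final sound = /r/, a non-sibilant consonant → -ak → *irak*.
The final sound of the past-tense form *irak* is /k/, which is a consonant, so the agentive suffix is -ep, giving *irakep*.
Since the final consonant of the agentive form *irakep* is /p/ (labial), it takes -rof, giving *irakeprof*.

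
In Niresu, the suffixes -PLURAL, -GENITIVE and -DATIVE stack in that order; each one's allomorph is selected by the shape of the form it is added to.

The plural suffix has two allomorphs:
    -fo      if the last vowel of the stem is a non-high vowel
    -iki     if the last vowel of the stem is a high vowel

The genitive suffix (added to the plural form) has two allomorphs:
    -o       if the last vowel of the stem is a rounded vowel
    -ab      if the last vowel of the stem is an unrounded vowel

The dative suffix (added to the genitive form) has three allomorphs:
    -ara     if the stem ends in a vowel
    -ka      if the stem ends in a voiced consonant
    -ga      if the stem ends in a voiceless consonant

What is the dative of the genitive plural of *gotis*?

*gotis*: last vowel = /i/, a high vowel → -iki → *gotisiki*.
The plural form *gotisiki* — last vowel /i/ (an unrounded vowel) → -ab → *gotisikiab*.
Since the final sound of the genitive form *gotisikiab* is /b/ (a voiced consonant), it takes -ka, giving *gotisikiabka*.

gotisikiabka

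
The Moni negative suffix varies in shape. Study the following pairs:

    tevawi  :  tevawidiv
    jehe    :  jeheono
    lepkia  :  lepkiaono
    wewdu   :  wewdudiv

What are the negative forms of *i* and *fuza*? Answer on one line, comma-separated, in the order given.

idiv, fuzaono

The alternation tracks the last vowel of the stem — -div when the last vowel of the stem is a high vowel (*tevawi*, *wewdu*); -ono when the last vowel of the stem is a non-high vowel (*jehe*, *lepkia*).
The last vowel of *i* is /i/, which is a high vowel, so the suffix is -div, giving *idiv*.
The last vowel of *fuza* is /a/, which is a non-high vowel, so the suffix is -ono, giving *fuzaono*.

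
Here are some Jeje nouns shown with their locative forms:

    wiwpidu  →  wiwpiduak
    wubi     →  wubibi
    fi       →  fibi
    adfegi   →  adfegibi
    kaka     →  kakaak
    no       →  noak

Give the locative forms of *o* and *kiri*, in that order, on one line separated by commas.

oak, kiribi

The suffix is conditioned by the last vowel: -bi when the last vowel of the stem is a front vowel (*wubi*, *fi*, *adfegi*); -ak when the last vowel of the stem is a back vowel (*wiwpidu*, *kaka*, *no*).
*o* — last vowel /o/ (a back vowel) → -ak → *oak*.
The last vowel of *kiri* is /i/, which is a front vowel, so the suffix is -bi, giving *kiribi*.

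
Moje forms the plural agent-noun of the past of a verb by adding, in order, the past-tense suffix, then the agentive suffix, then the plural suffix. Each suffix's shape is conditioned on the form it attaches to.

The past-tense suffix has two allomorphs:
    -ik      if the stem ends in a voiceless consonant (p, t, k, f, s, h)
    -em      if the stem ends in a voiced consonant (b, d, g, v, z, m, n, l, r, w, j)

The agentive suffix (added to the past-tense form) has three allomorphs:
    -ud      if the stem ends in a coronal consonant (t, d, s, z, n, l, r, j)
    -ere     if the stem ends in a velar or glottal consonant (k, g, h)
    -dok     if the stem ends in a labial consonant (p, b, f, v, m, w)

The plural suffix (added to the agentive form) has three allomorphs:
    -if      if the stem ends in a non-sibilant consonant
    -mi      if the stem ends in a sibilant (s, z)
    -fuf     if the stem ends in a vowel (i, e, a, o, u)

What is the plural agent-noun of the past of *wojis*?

The final consonant of *wojis* is /s/, which is voiceless, so the past-tense suffix is -ik, giving *wojisik*.
The past-tense form *wojisik*: final consonant = /k/, velar/glottal → -ere → *wojisikere*.
The agentive form *wojisikere*: final sound = /e/, a vowel → -fuf → *wojisikerefuf*.

wojisikerefuf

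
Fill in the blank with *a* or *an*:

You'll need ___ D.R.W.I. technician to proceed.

The indefinite article is chosen by the initial *sound* of the following word, not its spelling.
The initialism *D.R.W.I.* is read letter by letter; the first letter, D, is pronounced /diː/, which begins with a consonant sound.
So the article is *a*: You'll need a D.R.W.I. technician to proceed.

a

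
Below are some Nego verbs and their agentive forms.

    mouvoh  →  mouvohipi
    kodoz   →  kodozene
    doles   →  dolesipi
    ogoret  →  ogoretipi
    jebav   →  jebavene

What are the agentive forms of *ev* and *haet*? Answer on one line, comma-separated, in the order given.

The alternation tracks the final consonant of the stem — -ipi when the stem ends in a voiceless consonant (*mouvoh*, *doles*, *ogoret*); -ene when the stem ends in a voiced consonant (*kodoz*, *jebav*).
*ev*: final consonant = /v/, voiced → -ene → *evene*.
Since the final consonant of *haet* is /t/ (voiceless), it takes -ipi, giving *haetipi*.

evene, haetipi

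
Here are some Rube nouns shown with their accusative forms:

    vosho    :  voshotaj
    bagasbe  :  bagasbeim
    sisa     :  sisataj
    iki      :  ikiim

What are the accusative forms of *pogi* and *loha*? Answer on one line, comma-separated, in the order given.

pogiim, lohataj

The pattern is front/back vowel harmony: -im when the last vowel of the stem is a front vowel (*bagasbe*, *iki*); -taj when the last vowel of the stem is a back vowel (*vosho*, *sisa*).
*pogi*: last vowel = /i/, a front vowel → -im → *pogiim*.
*loha*: last vowel = /a/, a back vowel → -taj → *lohataj*.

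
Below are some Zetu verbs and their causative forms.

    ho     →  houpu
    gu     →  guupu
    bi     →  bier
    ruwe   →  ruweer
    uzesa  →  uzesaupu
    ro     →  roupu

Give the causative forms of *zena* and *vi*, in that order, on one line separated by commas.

zenaupu, vier

The suffix is conditioned by the last vowel: -er when the last vowel of the stem is a front vowel (*bi*, *ruwe*); -upu when the last vowel of the stem is a back vowel (*ho*, *gu*, *uzesa*, *ro*).
*zena*: last vowel = /a/, a back vowel → -upu → *zenaupu*.
*vi*: last vowel = /i/, a front vowel → -er → *vier*.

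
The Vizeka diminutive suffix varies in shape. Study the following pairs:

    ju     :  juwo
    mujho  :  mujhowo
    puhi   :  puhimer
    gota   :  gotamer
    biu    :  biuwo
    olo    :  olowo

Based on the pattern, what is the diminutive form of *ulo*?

The alternation tracks the last vowel of the stem — -wo when the last vowel of the stem is a rounded vowel (*ju*, *mujho*, *biu*, *olo*); -mer when the last vowel of the stem is an unrounded vowel (*puhi*, *gota*).
*ulo*: last vowel = /o/, a rounded vowel → -wo → *ulowo*.

ulowo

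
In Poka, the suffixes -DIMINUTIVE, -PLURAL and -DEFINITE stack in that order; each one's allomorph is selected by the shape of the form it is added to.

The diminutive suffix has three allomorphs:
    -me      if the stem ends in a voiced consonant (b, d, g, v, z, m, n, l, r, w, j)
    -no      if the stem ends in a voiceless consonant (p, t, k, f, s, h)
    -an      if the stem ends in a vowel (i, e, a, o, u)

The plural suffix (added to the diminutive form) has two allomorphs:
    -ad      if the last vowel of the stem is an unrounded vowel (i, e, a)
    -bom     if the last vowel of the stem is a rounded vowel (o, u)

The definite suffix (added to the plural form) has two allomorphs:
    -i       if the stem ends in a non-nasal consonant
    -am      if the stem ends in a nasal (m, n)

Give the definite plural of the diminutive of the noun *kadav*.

kadavmeadi

*kadav*: final sound = /v/, a voiced consonant → -me → *kadavme*.
The diminutive form *kadavme* — last vowel /e/ (an unrounded vowel) → -ad → *kadavmead*.
The plural form *kadavmead*: final consonant = /d/, non-nasal → -i → *kadavmeadi*.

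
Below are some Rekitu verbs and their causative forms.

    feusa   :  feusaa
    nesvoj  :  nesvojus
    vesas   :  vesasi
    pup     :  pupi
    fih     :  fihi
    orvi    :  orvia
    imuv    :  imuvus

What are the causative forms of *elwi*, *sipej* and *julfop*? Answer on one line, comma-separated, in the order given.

elwia, sipejus, julfopi

The suffix is conditioned by the final sound: -i when the stem ends in a voiceless consonant (*vesas*, *pup*, *fih*); -us when the stem ends in a voiced consonant (*nesvoj*, *imuv*); -a when the stem ends in a vowel (*feusa*, *orvi*).
Since the final sound of *elwi* is /i/ (a vowel), it takes -a, giving *elwia*.
*sipej*: final sound = /j/, a voiced consonant → -us → *sipejus*.
Since the final sound of *julfop* is /p/ (a voiceless consonant), it takes -i, giving *julfopi*.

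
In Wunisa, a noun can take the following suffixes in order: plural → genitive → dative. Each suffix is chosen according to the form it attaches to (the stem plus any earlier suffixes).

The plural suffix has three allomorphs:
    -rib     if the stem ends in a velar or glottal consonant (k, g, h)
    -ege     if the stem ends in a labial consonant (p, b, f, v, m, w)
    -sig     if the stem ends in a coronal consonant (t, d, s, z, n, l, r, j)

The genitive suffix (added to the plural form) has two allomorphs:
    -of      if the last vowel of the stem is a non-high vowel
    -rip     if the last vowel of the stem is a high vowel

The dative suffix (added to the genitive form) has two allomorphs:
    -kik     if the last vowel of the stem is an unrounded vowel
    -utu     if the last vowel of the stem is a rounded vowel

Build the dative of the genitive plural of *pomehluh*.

pomehluhribripkik

*pomehluh*: final consonant = /h/, velar/glottal → -rib → *pomehluhrib*.
The last vowel of the plural form *pomehluhrib* is /i/, which is a high vowel, so the genitive suffix is -rip, giving *pomehluhribrip*.
The genitive form *pomehluhribrip*: last vowel = /i/, an unrounded vowel → -kik → *pomehluhribripkik*.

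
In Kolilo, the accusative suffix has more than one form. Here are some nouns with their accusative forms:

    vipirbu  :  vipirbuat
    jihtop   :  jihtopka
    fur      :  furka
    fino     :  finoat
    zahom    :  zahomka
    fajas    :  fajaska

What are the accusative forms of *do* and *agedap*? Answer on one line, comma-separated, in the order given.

The alternation tracks the final sound of the stem — -ka when the stem ends in a consonant (*jihtop*, *fur*, *zahom*, *fajas*); -at when the stem ends in a vowel (*vipirbu*, *fino*).
Since the final sound of *do* is /o/ (a vowel), it takes -at, giving *doat*.
*agedap* — final sound /p/ (a consonant) → -ka → *agedapka*.

doat, agedapka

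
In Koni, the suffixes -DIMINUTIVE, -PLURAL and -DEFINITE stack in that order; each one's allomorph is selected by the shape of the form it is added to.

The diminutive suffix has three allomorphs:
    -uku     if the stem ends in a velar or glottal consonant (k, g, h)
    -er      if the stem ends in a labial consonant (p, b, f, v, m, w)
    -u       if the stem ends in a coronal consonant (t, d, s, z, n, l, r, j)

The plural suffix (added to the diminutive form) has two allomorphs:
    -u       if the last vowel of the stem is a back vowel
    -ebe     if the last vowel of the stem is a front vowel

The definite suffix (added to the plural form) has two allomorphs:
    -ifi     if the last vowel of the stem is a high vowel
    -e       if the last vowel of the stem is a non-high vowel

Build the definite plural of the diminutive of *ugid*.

ugiduuifi

*ugid*: final consonant = /d/, coronal → -u → *ugidu*.
Since the last vowel of the diminutive form *ugidu* is /u/ (a back vowel), it takes -u, giving *ugiduu*.
The plural form *ugiduu* — last vowel /u/ (a high vowel) → -ifi → *ugiduuifi*.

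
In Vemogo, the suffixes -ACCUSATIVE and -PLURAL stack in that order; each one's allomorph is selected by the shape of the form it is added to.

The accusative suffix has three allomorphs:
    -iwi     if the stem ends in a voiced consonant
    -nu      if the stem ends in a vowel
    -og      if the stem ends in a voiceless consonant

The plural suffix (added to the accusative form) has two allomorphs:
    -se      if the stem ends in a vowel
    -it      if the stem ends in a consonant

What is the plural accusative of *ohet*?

Since the final sound of *ohet* is /t/ (a voiceless consonant), it takes -og, giving *ohetog*.
Since the final sound of the accusative form *ohetog* is /g/ (a consonant), it takes -it, giving *ohetogit*.

ohetogit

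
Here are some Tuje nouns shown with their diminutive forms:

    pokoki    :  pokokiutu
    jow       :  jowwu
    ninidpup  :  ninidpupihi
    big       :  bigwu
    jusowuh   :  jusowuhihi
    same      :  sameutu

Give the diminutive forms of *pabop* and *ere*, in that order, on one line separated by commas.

The alternation tracks the final sound of the stem — -ihi when the stem ends in a voiceless consonant (*ninidpup*, *jusowuh*); -wu when the stem ends in a voiced consonant (*jow*, *big*); -utu when the stem ends in a vowel (*pokoki*, *same*).
*pabop*: final sound = /p/, a voiceless consonant → -ihi → *pabopihi*.
Since the final sound of *ere* is /e/ (a vowel), it takes -utu, giving *ereutu*.

pabopihi, ereutu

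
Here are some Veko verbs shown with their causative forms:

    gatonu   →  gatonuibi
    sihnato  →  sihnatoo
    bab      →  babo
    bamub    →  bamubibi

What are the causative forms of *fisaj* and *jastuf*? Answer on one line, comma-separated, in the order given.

The alternation tracks the last vowel of the stem — -ibi when the last vowel of the stem is a high vowel (*gatonu*, *bamub*); -o when the last vowel of the stem is a non-high vowel (*sihnato*, *bab*).
*fisaj*: last vowel = /a/, a non-high vowel → -o → *fisajo*.
*jastuf*: last vowel = /u/, a high vowel → -ibi → *jastufibi*.

fisajo, jastufibi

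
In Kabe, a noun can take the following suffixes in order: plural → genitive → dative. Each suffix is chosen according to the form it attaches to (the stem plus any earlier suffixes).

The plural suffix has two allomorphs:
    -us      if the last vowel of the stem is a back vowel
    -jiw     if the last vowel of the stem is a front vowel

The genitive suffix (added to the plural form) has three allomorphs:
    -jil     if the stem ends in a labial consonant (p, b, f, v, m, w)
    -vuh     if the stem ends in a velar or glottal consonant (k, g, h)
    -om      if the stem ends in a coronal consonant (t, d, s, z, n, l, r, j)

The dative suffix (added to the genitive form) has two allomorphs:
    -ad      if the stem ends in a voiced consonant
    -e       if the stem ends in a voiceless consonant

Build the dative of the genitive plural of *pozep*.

pozepjiwjilad

Since the last vowel of *pozep* is /e/ (a front vowel), it takes -jiw, giving *pozepjiw*.
Since the final consonant of the plural form *pozepjiw* is /w/ (labial), it takes -jil, giving *pozepjiwjil*.
Since the final consonant of the genitive form *pozepjiwjil* is /l/ (voiced), it takes -ad, giving *pozepjiwjilad*.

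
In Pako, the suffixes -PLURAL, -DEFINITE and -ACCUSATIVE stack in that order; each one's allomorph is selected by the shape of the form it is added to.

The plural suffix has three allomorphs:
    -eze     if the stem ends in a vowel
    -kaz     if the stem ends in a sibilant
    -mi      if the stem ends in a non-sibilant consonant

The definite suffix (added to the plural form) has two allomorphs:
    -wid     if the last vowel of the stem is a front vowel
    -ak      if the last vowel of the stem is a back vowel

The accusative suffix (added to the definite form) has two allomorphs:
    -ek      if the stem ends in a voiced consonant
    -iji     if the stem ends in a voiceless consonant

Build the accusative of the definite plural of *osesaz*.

*osesaz*: final sound = /z/, a sibilant → -kaz → *osesazkaz*.
Since the last vowel of the plural form *osesazkaz* is /a/ (a back vowel), it takes -ak, giving *osesazkazak*.
The final consonant of the definite form *osesazkazak* is /k/, which is voiceless, so the accusative suffix is -iji, giving *osesazkazakiji*.

osesazkazakiji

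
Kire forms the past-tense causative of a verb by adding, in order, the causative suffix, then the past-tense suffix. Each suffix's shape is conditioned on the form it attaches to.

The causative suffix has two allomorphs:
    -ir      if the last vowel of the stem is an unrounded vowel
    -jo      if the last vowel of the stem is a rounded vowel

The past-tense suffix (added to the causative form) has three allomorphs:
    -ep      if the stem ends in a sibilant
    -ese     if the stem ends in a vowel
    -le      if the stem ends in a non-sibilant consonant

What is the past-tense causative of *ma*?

*ma*: last vowel = /a/, an unrounded vowel → -ir → *mair*.
The final sound of the causative form *mair* is /r/, which is a non-sibilant consonant, so the past-tense suffix is -le, giving *mairle*.

mairle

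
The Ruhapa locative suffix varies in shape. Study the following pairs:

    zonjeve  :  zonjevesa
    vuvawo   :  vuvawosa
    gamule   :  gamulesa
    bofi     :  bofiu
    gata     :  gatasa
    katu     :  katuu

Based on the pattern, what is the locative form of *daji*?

The pattern is height harmony: -u when the last vowel of the stem is a high vowel (*bofi*, *katu*); -sa when the last vowel of the stem is a non-high vowel (*zonjeve*, *vuvawo*, *gamule*, *gata*).
The last vowel of *daji* is /i/, which is a high vowel, so the suffix is -u, giving *dajiu*.

dajiu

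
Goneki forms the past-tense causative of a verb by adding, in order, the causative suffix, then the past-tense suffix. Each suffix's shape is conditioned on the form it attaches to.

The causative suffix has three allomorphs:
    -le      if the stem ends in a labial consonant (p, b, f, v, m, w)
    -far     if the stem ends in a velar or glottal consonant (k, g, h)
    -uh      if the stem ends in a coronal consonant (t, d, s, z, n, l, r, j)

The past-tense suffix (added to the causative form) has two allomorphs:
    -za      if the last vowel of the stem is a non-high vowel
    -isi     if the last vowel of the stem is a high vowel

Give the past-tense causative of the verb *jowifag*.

jowifagfarza

*jowifag* — final consonant /g/ (velar/glottal) → -far → *jowifagfar*.
The causative form *jowifagfar* — last vowel /a/ (a non-high vowel) → -za → *jowifagfarza*.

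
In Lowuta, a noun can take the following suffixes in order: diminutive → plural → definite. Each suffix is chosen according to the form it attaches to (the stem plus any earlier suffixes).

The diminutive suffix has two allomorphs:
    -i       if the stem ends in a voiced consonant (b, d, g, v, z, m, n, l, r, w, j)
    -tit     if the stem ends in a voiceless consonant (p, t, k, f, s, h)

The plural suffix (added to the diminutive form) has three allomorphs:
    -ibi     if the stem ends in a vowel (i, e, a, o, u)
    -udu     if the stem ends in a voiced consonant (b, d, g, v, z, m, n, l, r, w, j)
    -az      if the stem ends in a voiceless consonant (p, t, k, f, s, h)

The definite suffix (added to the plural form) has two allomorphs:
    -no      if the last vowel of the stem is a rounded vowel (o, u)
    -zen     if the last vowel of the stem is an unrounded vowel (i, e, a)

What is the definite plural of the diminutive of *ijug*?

ijugiibizen

*ijug*: final consonant = /g/, voiced → -i → *ijugi*.
The diminutive form *ijugi*: final sound = /i/, a vowel → -ibi → *ijugiibi*.
The last vowel of the plural form *ijugiibi* is /i/, which is an unrounded vowel, so the definite suffix is -zen, giving *ijugiibizen*.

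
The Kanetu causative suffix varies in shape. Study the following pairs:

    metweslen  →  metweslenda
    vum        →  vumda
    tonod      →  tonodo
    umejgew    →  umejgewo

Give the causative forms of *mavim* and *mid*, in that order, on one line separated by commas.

mavimda, mido

The alternation tracks the final consonant of the stem — -da when the stem ends in a nasal (*metweslen*, *vum*); -o when the stem ends in a non-nasal consonant (*tonod*, *umejgew*).
Since the final consonant of *mavim* is /m/ (a nasal), it takes -da, giving *mavimda*.
*mid* — final consonant /d/ (non-nasal) → -o → *mido*.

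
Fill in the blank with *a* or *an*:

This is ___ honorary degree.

The indefinite article is chosen by the initial *sound* of the following word, not its spelling.
*honorary* begins with the sound /ɒ/ (silent h) — a vowel sound.
So the article is *an*: This is an honorary degree.

an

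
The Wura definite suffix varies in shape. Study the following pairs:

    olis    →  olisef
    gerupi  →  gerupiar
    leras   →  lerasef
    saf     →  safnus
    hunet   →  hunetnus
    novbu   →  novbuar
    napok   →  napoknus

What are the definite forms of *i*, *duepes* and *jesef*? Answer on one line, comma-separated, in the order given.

iar, duepesef, jesefnus

The pattern is sibilance of the final sound: -ef when the stem ends in a sibilant (*olis*, *leras*); -nus when the stem ends in a non-sibilant consonant (*saf*, *hunet*, *napok*); -ar when the stem ends in a vowel (*gerupi*, *novbu*).
*i* — final sound /i/ (a vowel) → -ar → *iar*.
*duepes*: final sound = /s/, a sibilant → -ef → *duepesef*.
The final sound of *jesef* is /f/, which is a non-sibilant consonant, so the suffix is -nus, giving *jesefnus*.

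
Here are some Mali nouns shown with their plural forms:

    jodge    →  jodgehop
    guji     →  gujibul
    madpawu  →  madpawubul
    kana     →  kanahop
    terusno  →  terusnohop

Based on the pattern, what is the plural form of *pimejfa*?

pimejfahop

The alternation tracks the last vowel of the stem — -bul when the last vowel of the stem is a high vowel (*guji*, *madpawu*); -hop when the last vowel of the stem is a non-high vowel (*jodge*, *kana*, *terusno*).
Since the last vowel of *pimejfa* is /a/ (a non-high vowel), it takes -hop, giving *pimejfahop*.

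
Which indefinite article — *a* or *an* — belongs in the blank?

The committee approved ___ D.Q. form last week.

The indefinite article is chosen by the initial *sound* of the following word, not its spelling.
The initialism *D.Q.* is read letter by letter; the first letter, D, is pronounced /diː/, which begins with a consonant sound.
So the article is *a*: The committee approved a D.Q. form last week.

a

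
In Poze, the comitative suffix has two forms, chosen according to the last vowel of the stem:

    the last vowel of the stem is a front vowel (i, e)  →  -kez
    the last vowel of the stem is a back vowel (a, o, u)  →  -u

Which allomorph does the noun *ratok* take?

*ratok*: last vowel = /o/, a back vowel → -u.

-u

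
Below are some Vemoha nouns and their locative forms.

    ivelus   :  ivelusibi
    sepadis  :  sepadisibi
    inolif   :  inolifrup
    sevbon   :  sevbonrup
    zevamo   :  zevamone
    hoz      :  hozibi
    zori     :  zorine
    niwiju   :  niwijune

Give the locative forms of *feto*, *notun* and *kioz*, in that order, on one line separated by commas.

The suffix is conditioned by the final sound: -ibi when the stem ends in a sibilant (*ivelus*, *sepadis*, *hoz*); -rup when the stem ends in a non-sibilant consonant (*inolif*, *sevbon*); -ne when the stem ends in a vowel (*zevamo*, *zori*, *niwiju*).
*feto*: final sound = /o/, a vowel → -ne → *fetone*.
*notun* — final sound /n/ (a non-sibilant consonant) → -rup → *notunrup*.
*kioz*: final sound = /z/, a sibilant → -ibi → *kiozibi*.

fetone, notunrup, kiozibi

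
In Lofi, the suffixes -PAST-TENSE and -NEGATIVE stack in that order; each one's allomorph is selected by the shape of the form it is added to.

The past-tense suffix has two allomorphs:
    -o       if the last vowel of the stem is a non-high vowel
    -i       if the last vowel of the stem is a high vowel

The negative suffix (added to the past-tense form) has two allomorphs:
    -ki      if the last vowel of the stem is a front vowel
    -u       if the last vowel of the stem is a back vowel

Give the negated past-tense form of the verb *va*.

vaou

Since the last vowel of *va* is /a/ (a non-high vowel), it takes -o, giving *vao*.
The past-tense form *vao* — last vowel /o/ (a back vowel) → -u → *vaou*.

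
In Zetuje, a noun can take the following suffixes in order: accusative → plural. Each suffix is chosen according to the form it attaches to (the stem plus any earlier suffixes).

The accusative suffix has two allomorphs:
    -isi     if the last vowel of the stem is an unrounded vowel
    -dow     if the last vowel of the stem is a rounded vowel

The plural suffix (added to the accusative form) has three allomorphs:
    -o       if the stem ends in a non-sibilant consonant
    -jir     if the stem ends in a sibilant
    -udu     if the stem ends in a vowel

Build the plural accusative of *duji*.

*duji* — last vowel /i/ (an unrounded vowel) → -isi → *dujiisi*.
Since the final sound of the accusative form *dujiisi* is /i/ (a vowel), it takes -udu, giving *dujiisiudu*.

dujiisiudu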